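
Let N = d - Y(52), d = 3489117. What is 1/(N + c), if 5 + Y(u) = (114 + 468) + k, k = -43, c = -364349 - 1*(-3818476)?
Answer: 1/6942710 ≈ 1.4404e-7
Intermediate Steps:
c = 3454127 (c = -364349 + 3818476 = 3454127)
Y(u) = 534 (Y(u) = -5 + ((114 + 468) - 43) = -5 + (582 - 43) = -5 + 539 = 534)
N = 3488583 (N = 3489117 - 1*534 = 3489117 - 534 = 3488583)
1/(N + c) = 1/(3488583 + 3454127) = 1/6942710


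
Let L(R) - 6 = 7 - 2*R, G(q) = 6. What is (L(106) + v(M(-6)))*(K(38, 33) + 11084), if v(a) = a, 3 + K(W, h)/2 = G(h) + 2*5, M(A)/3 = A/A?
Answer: -2177560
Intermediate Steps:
M(A) = 3 (M(A) = 3*(A/A) = 3*1 = 3)
K(W, h) = 26 (K(W, h) = -6 + 2*(6 + 2*5) = -6 + 2*(6 + 10) = -6 + 2*16 = -6 + 32 = 26)
L(R) = 13 - 2*R (L(R) = 6 + (7 - 2*R) = 13 - 2*R)
(L(106) + v(M(-6)))*(K(38, 33) + 11084) = ((13 - 2*106) + 3)*(26 + 11084) = ((13 - 212) + 3)*11110 = (-199 + 3)*11110 = -196*11110 = -2177560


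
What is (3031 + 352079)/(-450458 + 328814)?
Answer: -59185/20274 ≈ -2.9193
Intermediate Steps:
(3031 + 352079)/(-450458 + 328814) = 355110/(-121644) = 355110*(-1/121644) = -59185/20274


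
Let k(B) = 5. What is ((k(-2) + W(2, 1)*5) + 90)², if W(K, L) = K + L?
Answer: 12100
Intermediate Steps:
((k(-2) + W(2, 1)*5) + 90)² = ((5 + (2 + 1)*5) + 90)² = ((5 + 3*5) + 90)² = ((5 + 15) + 90)² = (20 + 90)² = 110² = 12100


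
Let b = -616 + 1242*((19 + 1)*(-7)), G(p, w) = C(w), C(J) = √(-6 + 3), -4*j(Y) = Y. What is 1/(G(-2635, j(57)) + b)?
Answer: -174496/30448854019 - I*√3/30448854019 ≈ -5.7308e-6 - 5.6884e-11*I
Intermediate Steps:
j(Y) = -Y/4
C(J) = I*√3 (C(J) = √(-3) = I*√3)
G(p, w) = I*√3
b = -174496 (b = -616 + 1242*(20*(-7)) = -616 + 1242*(-140) = -616 - 173880 = -174496)
1/(G(-2635, j(57)) + b) = 1/(I*√3 - 174496) = 1/(-174496 + I*√3)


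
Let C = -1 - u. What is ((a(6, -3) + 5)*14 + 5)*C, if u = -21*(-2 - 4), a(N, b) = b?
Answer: -4191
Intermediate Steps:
u = 126 (u = -21*(-6) = -7*(-18) = 126)
C = -127 (C = -1 - 1*126 = -1 - 126 = -127)
((a(6, -3) + 5)*14 + 5)*C = ((-3 + 5)*14 + 5)*(-127) = (2*14 + 5)*(-127) = (28 + 5)*(-127) = 33*(-127) = -4191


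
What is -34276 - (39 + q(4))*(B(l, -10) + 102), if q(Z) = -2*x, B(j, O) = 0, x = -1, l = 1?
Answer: -38458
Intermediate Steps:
q(Z) = 2 (q(Z) = -2*(-1) = 2)
-34276 - (39 + q(4))*(B(l, -10) + 102) = -34276 - (39 + 2)*(0 + 102) = -34276 - 41*102 = -34276 - 1*4182 = -34276 - 4182 = -38458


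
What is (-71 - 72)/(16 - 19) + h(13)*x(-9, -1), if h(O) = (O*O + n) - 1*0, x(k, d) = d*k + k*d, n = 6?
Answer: 9593/3 ≈ 3197.7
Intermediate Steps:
x(k, d) = 2*d*k (x(k, d) = d*k + d*k = 2*d*k)
h(O) = 6 + O² (h(O) = (O*O + 6) - 1*0 = (O² + 6) + 0 = (6 + O²) + 0 = 6 + O²)
(-71 - 72)/(16 - 19) + h(13)*x(-9, -1) = (-71 - 72)/(16 - 19) + (6 + 13²)*(2*(-1)*(-9)) = -143/(-3) + (6 + 169)*18 = -143*(-⅓) + 175*18 = 143/3 + 3150 = 9593/3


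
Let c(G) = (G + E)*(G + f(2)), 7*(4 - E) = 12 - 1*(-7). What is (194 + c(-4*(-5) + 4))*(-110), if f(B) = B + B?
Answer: -99220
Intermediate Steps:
f(B) = 2*B
E = 9/7 (E = 4 - (12 - 1*(-7))/7 = 4 - (12 + 7)/7 = 4 - 1/7*19 = 4 - 19/7 = 9/7 ≈ 1.2857)
c(G) = (4 + G)*(9/7 + G) (c(G) = (G + 9/7)*(G + 2*2) = (9/7 + G)*(G + 4) = (9/7 + G)*(4 + G) = (4 + G)*(9/7 + G))
(194 + c(-4*(-5) + 4))*(-110) = (194 + (36/7 + (-4*(-5) + 4)**2 + 37*(-4*(-5) + 4)/7))*(-110) = (194 + (36/7 + (20 + 4)**2 + 37*(20 + 4)/7))*(-110) = (194 + (36/7 + 24**2 + (37/7)*24))*(-110) = (194 + (36/7 + 576 + 888/7))*(-110) = (194 + 708)*(-110) = 902*(-110) = -99220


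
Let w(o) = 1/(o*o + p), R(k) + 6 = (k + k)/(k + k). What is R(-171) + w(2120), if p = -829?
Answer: -22467854/4493571 ≈ -5.0000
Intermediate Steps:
R(k) = -5 (R(k) = -6 + (k + k)/(k + k) = -6 + (2*k)/((2*k)) = -6 + (2*k)*(1/(2*k)) = -6 + 1 = -5)
w(o) = 1/(-829 + o²) (w(o) = 1/(o*o - 829) = 1/(o² - 829) = 1/(-829 + o²))
R(-171) + w(2120) = -5 + 1/(-829 + 2120²) = -5 + 1/(-829 + 4494400) = -5 + 1/4493571 = -22467854/4493571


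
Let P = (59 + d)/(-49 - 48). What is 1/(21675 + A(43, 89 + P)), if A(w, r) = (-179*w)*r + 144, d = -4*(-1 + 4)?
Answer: -97/63969999 ≈ -1.5163e-6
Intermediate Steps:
d = -12 (d = -4*3 = -12)
P = -47/97 (P = (59 - 12)/(-49 - 48) = 47/(-97) = 47*(-1/97) = -47/97 ≈ -0.48454)
A(w, r) = 144 - 179*r*w (A(w, r) = -179*r*w + 144 = 144 - 179*r*w)
1/(21675 + A(43, 89 + P)) = 1/(21675 + (144 - 179*(89 - 47/97)*43)) = 1/(21675 + (144 - 179*8586/97*43)) = 1/(21675 + (144 - 66086442/97)) = 1/(21675 - 66072474/97) = 1/(-63969999/97) = -97/63969999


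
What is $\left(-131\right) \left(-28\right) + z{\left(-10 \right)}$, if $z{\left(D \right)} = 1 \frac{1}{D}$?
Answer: $\frac{36679}{10} \approx 3667.9$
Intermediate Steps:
$z{\left(D \right)} = \frac{1}{D}$
$\left(-131\right) \left(-28\right) + z{\left(-10 \right)} = \left(-131\right) \left(-28\right) + \frac{1}{-10} = 3668 - \frac{1}{10} = \frac{36679}{10}$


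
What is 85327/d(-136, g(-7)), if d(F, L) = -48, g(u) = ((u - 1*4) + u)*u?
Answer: -85327/48 ≈ -1777.6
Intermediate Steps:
g(u) = u*(-4 + 2*u) (g(u) = ((u - 4) + u)*u = ((-4 + u) + u)*u = (-4 + 2*u)*u = u*(-4 + 2*u))
85327/d(-136, g(-7)) = 85327/(-48) = 85327*(-1/48) = -85327/48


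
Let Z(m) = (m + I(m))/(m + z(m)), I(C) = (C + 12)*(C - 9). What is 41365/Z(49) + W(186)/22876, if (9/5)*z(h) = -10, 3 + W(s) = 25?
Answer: 9736589399/13485402 ≈ 722.01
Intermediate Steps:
W(s) = 22 (W(s) = -3 + 25 = 22)
I(C) = (-9 + C)*(12 + C) (I(C) = (12 + C)*(-9 + C) = (-9 + C)*(12 + C))
z(h) = -50/9 (z(h) = (5/9)*(-10) = -50/9)
Z(m) = (-108 + m**2 + 4*m)/(-50/9 + m) (Z(m) = (m + (-108 + m**2 + 3*m))/(m - 50/9) = (-108 + m**2 + 4*m)/(-50/9 + m))
41365/Z(49) + W(186)/22876 = 41365/((9*(-108 + 49**2 + 4*49)/(-50 + 9*49))) + 22/22876 = 41365/((9*(-108 + 2401 + 196)/(-50 + 441))) + 22*(1/22876) = 41365/((9*2489/391)) + 11/11438 = 41365/((9*(1/391)*2489)) + 11/11438 = 41365/(22401/391) + 11/11438 = 41365*(391/22401) + 11/11438 = 16173715/22401 + 11/11438 = 9736589399/13485402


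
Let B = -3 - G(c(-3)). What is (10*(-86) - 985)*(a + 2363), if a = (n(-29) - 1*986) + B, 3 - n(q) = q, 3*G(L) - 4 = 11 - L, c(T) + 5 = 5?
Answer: -2584845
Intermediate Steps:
c(T) = 0 (c(T) = -5 + 5 = 0)
G(L) = 5 - L/3 (G(L) = 4/3 + (11 - L)/3 = 4/3 + (11/3 - L/3) = 5 - L/3)
n(q) = 3 - q
B = -8 (B = -3 - (5 - 1/3*0) = -3 - (5 + 0) = -3 - 1*5 = -3 - 5 = -8)
a = -962 (a = ((3 - 1*(-29)) - 1*986) - 8 = ((3 + 29) - 986) - 8 = (32 - 986) - 8 = -954 - 8 = -962)
(10*(-86) - 985)*(a + 2363) = (10*(-86) - 985)*(-962 + 2363) = (-860 - 985)*1401 = -1845*1401 = -2584845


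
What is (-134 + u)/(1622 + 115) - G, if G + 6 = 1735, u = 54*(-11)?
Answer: -3004001/1737 ≈ -1729.4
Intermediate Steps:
u = -594
G = 1729 (G = -6 + 1735 = 1729)
(-134 + u)/(1622 + 115) - G = (-134 - 594)/(1622 + 115) - 1*1729 = -728/1737 - 1729 = -3004001/1737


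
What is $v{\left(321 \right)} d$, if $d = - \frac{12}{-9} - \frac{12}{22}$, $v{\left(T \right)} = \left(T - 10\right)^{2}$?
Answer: $\frac{2514746}{33} \approx 76204.0$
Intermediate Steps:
$v{\left(T \right)} = \left(-10 + T\right)^{2}$
$d = \frac{26}{33}$ ($d = \left(-12\right) \left(- \frac{1}{9}\right) - \frac{6}{11} = \frac{4}{3} - \frac{6}{11} = \frac{26}{33} \approx 0.78788$)
$v{\left(321 \right)} d = \left(-10 + 321\right)^{2} \cdot \frac{26}{33} = 311^{2} \cdot \frac{26}{33} = 96721 \cdot \frac{26}{33} = \frac{2514746}{33}$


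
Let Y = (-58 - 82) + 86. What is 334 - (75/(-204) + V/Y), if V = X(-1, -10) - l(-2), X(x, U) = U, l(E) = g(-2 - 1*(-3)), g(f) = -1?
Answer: 68177/204 ≈ 334.20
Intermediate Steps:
l(E) = -1
Y = -54 (Y = -140 + 86 = -54)
V = -9 (V = -10 - 1*(-1) = -10 + 1 = -9)
334 - (75/(-204) + V/Y) = 334 - (75/(-204) - 9/(-54)) = 334 - (75*(-1/204) - 9*(-1/54)) = 334 - (-25/68 + ⅙) = 334 - 1*(-41/204) = 334 + 41/204 = 68177/204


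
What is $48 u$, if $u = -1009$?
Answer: $-48432$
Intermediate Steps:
$48 u = 48 \left(-1009\right) = -48432$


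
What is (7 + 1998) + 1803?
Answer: 3808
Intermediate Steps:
(7 + 1998) + 1803 = 2005 + 1803 = 3808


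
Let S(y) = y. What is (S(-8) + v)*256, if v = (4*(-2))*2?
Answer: -6144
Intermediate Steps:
v = -16 (v = -8*2 = -16)
(S(-8) + v)*256 = (-8 - 16)*256 = -24*256 = -6144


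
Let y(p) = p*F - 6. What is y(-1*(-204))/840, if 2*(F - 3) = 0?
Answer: 101/140 ≈ 0.72143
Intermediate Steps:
F = 3 (F = 3 + (1/2)*0 = 3 + 0 = 3)
y(p) = -6 + 3*p (y(p) = p*3 - 6 = 3*p - 6 = -6 + 3*p)
y(-1*(-204))/840 = (-6 + 3*(-1*(-204)))/840 = (-6 + 3*204)*(1/840) = (-6 + 612)*(1/840) = 606*(1/840) = 101/140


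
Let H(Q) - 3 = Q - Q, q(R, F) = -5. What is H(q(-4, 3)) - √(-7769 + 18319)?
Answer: 3 - 5*√422 ≈ -99.713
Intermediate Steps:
H(Q) = 3 (H(Q) = 3 + (Q - Q) = 3 + 0 = 3)
H(q(-4, 3)) - √(-7769 + 18319) = 3 - √(-7769 + 18319) = 3 - √10550 = 3 - 5*√422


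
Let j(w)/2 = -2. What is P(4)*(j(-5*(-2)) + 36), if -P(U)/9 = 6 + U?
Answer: -2880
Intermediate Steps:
P(U) = -54 - 9*U (P(U) = -9*(6 + U) = -54 - 9*U)
j(w) = -4 (j(w) = 2*(-2) = -4)
P(4)*(j(-5*(-2)) + 36) = (-54 - 9*4)*(-4 + 36) = (-54 - 36)*32 = -90*32 = -2880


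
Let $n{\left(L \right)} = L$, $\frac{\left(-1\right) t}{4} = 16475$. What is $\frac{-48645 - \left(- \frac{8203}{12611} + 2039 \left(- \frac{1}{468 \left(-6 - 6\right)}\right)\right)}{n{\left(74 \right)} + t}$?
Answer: $\frac{3445182771301}{4662019548576} \approx 0.73899$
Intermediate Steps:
$t = -65900$ ($t = \left(-4\right) 16475 = -65900$)
$\frac{-48645 - \left(- \frac{8203}{12611} + 2039 \left(- \frac{1}{468 \left(-6 - 6\right)}\right)\right)}{n{\left(74 \right)} + t} = \frac{-48645 - \left(- \frac{8203}{12611} + 2039 \left(- \frac{1}{468 \left(-6 - 6\right)}\right)\right)}{74 - 65900} = \frac{-48645 - \left(- \frac{8203}{12611} + \frac{2039}{\left(-12\right) \left(-468\right)}\right)}{-65826} = \left(-48645 + \left(\frac{8203}{12611} - \frac{2039}{5616}\right)\right) \left(- \frac{1}{65826}\right) = \left(-48645 + \frac{20354219}{70823376}\right) \left(- \frac{1}{65826}\right) = \left(- \frac{3445182771301}{70823376}\right) \left(- \frac{1}{65826}\right) = \frac{3445182771301}{4662019548576}$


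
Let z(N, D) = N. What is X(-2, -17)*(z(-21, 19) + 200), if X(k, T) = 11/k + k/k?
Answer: -1611/2 ≈ -805.50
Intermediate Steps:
X(k, T) = 1 + 11/k (X(k, T) = 11/k + 1 = 1 + 11/k)
X(-2, -17)*(z(-21, 19) + 200) = ((11 - 2)/(-2))*(-21 + 200) = -½*9*179 = -9/2*179 = -1611/2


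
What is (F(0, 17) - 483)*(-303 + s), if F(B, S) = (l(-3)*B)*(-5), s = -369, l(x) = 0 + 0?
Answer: 324576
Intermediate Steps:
l(x) = 0
F(B, S) = 0 (F(B, S) = (0*B)*(-5) = 0*(-5) = 0)
(F(0, 17) - 483)*(-303 + s) = (0 - 483)*(-303 - 369) = -483*(-672) = 324576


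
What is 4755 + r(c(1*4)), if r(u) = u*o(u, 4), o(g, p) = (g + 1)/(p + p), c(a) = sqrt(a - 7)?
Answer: 38037/8 + I*sqrt(3)/8 ≈ 4754.6 + 0.21651*I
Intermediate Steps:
c(a) = sqrt(-7 + a)
o(g, p) = (1 + g)/(2*p) (o(g, p) = (1 + g)/((2*p)) = (1 + g)*(1/(2*p)) = (1 + g)/(2*p))
r(u) = u*(1/8 + u/8) (r(u) = u*((1/2)*(1 + u)/4) = u*((1/2)*(1/4)*(1 + u)) = u*(1/8 + u/8))
4755 + r(c(1*4)) = 4755 + sqrt(-7 + 1*4)*(1 + sqrt(-7 + 1*4))/8 = 4755 + sqrt(-7 + 4)*(1 + sqrt(-7 + 4))/8 = 4755 + sqrt(-3)*(1 + sqrt(-3))/8 = 4755 + (I*sqrt(3))*(1 + I*sqrt(3))/8 = 4755 + I*sqrt(3)*(1 + I*sqrt(3))/8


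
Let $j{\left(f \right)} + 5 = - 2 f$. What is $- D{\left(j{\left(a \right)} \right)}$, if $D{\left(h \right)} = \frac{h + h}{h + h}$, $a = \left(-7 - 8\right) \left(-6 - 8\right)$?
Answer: $-1$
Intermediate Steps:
$a = 210$ ($a = \left(-15\right) \left(-14\right) = 210$)
$j{\left(f \right)} = -5 - 2 f$
$D{\left(h \right)} = 1$ ($D{\left(h \right)} = \frac{2 h}{2 h} = 2 h \frac{1}{2 h} = 1$)
$- D{\left(j{\left(a \right)} \right)} = \left(-1\right) 1 = -1$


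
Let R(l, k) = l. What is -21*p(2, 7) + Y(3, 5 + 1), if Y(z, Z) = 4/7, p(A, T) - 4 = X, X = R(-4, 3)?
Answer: 4/7 ≈ 0.57143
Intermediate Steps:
X = -4
p(A, T) = 0 (p(A, T) = 4 - 4 = 0)
Y(z, Z) = 4/7 (Y(z, Z) = 4*(⅐) = 4/7)
-21*p(2, 7) + Y(3, 5 + 1) = -21*0 + 4/7 = 0 + 4/7 = 4/7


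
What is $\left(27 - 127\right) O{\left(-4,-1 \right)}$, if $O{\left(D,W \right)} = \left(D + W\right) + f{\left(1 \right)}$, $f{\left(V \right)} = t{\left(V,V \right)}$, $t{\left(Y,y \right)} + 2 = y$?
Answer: $600$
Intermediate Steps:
$t{\left(Y,y \right)} = -2 + y$
$f{\left(V \right)} = -2 + V$
$O{\left(D,W \right)} = -1 + D + W$ ($O{\left(D,W \right)} = \left(D + W\right) + \left(-2 + 1\right) = \left(D + W\right) - 1 = -1 + D + W$)
$\left(27 - 127\right) O{\left(-4,-1 \right)} = \left(27 - 127\right) \left(-1 - 4 - 1\right) = \left(-100\right) \left(-6\right) = 600$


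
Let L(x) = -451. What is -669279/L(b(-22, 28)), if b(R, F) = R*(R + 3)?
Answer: 669279/451 ≈ 1484.0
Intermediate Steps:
b(R, F) = R*(3 + R)
-669279/L(b(-22, 28)) = -669279/(-451) = -669279*(-1/451) = 669279/451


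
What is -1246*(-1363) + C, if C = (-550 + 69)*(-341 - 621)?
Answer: 2161020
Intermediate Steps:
C = 462722 (C = -481*(-962) = 462722)
-1246*(-1363) + C = -1246*(-1363) + 462722 = 1698298 + 462722 = 2161020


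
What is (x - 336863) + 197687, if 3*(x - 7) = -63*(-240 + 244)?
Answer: -139253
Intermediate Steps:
x = -77 (x = 7 + (-63*(-240 + 244))/3 = 7 + (-63*4)/3 = 7 + (⅓)*(-252) = 7 - 84 = -77)
(x - 336863) + 197687 = (-77 - 336863) + 197687 = -336940 + 197687 = -139253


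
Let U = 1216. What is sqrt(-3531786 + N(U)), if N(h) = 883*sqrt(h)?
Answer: sqrt(-3531786 + 7064*sqrt(19)) ≈ 1871.1*I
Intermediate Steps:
sqrt(-3531786 + N(U)) = sqrt(-3531786 + 883*sqrt(1216)) = sqrt(-3531786 + 883*(8*sqrt(19))) = sqrt(-3531786 + 7064*sqrt(19))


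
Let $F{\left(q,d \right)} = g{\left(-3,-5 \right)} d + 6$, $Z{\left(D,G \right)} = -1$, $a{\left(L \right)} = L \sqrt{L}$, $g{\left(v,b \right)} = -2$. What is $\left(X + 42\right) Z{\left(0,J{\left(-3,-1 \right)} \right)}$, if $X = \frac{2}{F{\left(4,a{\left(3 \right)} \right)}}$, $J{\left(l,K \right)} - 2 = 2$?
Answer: $- \frac{251}{6} + \frac{\sqrt{3}}{6} \approx -41.545$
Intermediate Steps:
$J{\left(l,K \right)} = 4$ ($J{\left(l,K \right)} = 2 + 2 = 4$)
$a{\left(L \right)} = L^{\frac{3}{2}}$
$F{\left(q,d \right)} = 6 - 2 d$ ($F{\left(q,d \right)} = - 2 d + 6 = 6 - 2 d$)
$X = \frac{2}{6 - 6 \sqrt{3}}$ ($X = \frac{2}{6 - 2 \cdot 3^{\frac{3}{2}}} = \frac{2}{6 - 2 \cdot 3 \sqrt{3}} = \frac{2}{6 - 6 \sqrt{3}} \approx -0.45534$)
$\left(X + 42\right) Z{\left(0,J{\left(-3,-1 \right)} \right)} = \left(\left(- \frac{1}{6} - \frac{\sqrt{3}}{6}\right) + 42\right) \left(-1\right) = \left(\frac{251}{6} - \frac{\sqrt{3}}{6}\right) \left(-1\right) = - \frac{251}{6} + \frac{\sqrt{3}}{6}$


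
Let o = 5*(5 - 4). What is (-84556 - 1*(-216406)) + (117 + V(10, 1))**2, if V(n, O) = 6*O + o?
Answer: 148234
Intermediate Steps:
o = 5 (o = 5*1 = 5)
V(n, O) = 5 + 6*O (V(n, O) = 6*O + 5 = 5 + 6*O)
(-84556 - 1*(-216406)) + (117 + V(10, 1))**2 = (-84556 - 1*(-216406)) + (117 + (5 + 6*1))**2 = (-84556 + 216406) + (117 + (5 + 6))**2 = 131850 + (117 + 11)**2 = 131850 + 128**2 = 131850 + 16384 = 148234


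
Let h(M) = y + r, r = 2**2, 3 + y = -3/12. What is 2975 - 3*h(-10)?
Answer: 11891/4 ≈ 2972.8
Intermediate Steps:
y = -13/4 (y = -3 - 3/12 = -3 - 3*1/12 = -3 - 1/4 = -13/4 ≈ -3.2500)
r = 4
h(M) = 3/4 (h(M) = -13/4 + 4 = 3/4)
2975 - 3*h(-10) = 2975 - 3*3/4 = 2975 - 9/4 = 11891/4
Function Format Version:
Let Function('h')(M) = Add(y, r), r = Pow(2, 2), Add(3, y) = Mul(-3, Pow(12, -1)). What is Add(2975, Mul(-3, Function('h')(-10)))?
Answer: Rational(11891, 4) ≈ 2972.8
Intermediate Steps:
y = Rational(-13, 4) (y = Add(-3, Mul(-3, Pow(12, -1))) = Add(-3, Mul(-3, Rational(1, 12))) = Add(-3, Rational(-1, 4)) = Rational(-13, 4) ≈ -3.2500)
r = 4
Function('h')(M) = Rational(3, 4) (Function('h')(M) = Add(Rational(-13, 4), 4) = Rational(3, 4))
Add(2975, Mul(-3, Function('h')(-10))) = Add(2975, Mul(-3, Rational(3, 4))) = Add(2975, Rational(-9, 4)) = Rational(11891, 4)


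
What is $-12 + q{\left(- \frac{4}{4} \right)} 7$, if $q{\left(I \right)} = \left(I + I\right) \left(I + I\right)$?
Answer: $16$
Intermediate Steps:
$q{\left(I \right)} = 4 I^{2}$ ($q{\left(I \right)} = 2 I 2 I = 4 I^{2}$)
$-12 + q{\left(- \frac{4}{4} \right)} 7 = -12 + 4 \left(- \frac{4}{4}\right)^{2} \cdot 7 = -12 + 4 \left(\left(-4\right) \frac{1}{4}\right)^{2} \cdot 7 = -12 + 4 \left(-1\right)^{2} \cdot 7 = -12 + 4 \cdot 1 \cdot 7 = -12 + 4 \cdot 7 = -12 + 28 = 16$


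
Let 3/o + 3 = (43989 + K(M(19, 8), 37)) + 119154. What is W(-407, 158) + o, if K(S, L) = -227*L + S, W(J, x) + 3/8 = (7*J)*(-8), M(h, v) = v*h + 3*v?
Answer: 9415493795/413112 ≈ 22792.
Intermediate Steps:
M(h, v) = 3*v + h*v (M(h, v) = h*v + 3*v = 3*v + h*v)
W(J, x) = -3/8 - 56*J (W(J, x) = -3/8 + (7*J)*(-8) = -3/8 - 56*J)
K(S, L) = S - 227*L
o = 1/51639 (o = 3/(-3 + ((43989 + (8*(3 + 19) - 227*37)) + 119154)) = 3/(-3 + ((43989 + (8*22 - 8399)) + 119154)) = 3/(-3 + ((43989 + (176 - 8399)) + 119154)) = 3/(-3 + ((43989 - 8223) + 119154)) = 3/(-3 + (35766 + 119154)) = 3/(-3 + 154920) = 3/154917 = 3*(1/154917) = 1/51639 ≈ 1.9365e-5)
W(-407, 158) + o = (-3/8 - 56*(-407)) + 1/51639 = (-3/8 + 22792) + 1/51639 = 182333/8 + 1/51639 = 9415493795/413112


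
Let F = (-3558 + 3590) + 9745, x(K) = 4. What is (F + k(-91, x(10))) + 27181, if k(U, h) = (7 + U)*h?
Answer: 36622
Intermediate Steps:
F = 9777 (F = 32 + 9745 = 9777)
k(U, h) = h*(7 + U)
(F + k(-91, x(10))) + 27181 = (9777 + 4*(7 - 91)) + 27181 = (9777 + 4*(-84)) + 27181 = (9777 - 336) + 27181 = 9441 + 27181 = 36622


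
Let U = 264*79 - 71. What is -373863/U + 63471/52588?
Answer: -18341462709/1093041580 ≈ -16.780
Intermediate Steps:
U = 20785 (U = 20856 - 71 = 20785)
-373863/U + 63471/52588 = -373863/20785 + 63471/52588 = -18341462709/1093041580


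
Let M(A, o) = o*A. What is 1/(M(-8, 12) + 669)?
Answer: 1/573 ≈ 0.0017452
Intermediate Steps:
M(A, o) = A*o
1/(M(-8, 12) + 669) = 1/(-8*12 + 669) = 1/(-96 + 669) = 1/573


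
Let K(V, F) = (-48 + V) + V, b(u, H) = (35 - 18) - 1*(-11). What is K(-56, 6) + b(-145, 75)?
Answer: -132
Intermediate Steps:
b(u, H) = 28 (b(u, H) = 17 + 11 = 28)
K(V, F) = -48 + 2*V
K(-56, 6) + b(-145, 75) = (-48 + 2*(-56)) + 28 = (-48 - 112) + 28 = -160 + 28 = -132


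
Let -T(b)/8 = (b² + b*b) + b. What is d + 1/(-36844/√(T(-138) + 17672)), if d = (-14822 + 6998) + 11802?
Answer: 3978 - I*√71482/18422 ≈ 3978.0 - 0.014513*I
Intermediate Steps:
T(b) = -16*b² - 8*b (T(b) = -8*((b² + b*b) + b) = -8*((b² + b²) + b) = -8*(2*b² + b) = -8*(b + 2*b²) = -16*b² - 8*b)
d = 3978 (d = -7824 + 11802 = 3978)
d + 1/(-36844/√(T(-138) + 17672)) = 3978 + 1/(-36844/√(-8*(-138)*(1 + 2*(-138)) + 17672)) = 3978 + 1/(-36844/√(-8*(-138)*(1 - 276) + 17672)) = 3978 + 1/(-36844/√(-8*(-138)*(-275) + 17672)) = 3978 + 1/(-36844/√(-303600 + 17672)) = 3978 + 1/(-36844*(-I*√71482/142964)) = 3978 + 1/(-(-9211)*I*√71482/35741) = 3978 + 1/(9211*I*√71482/35741) = 3978 - I*√71482/18422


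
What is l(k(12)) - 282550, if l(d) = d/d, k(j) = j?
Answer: -282549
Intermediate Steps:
l(d) = 1
l(k(12)) - 282550 = 1 - 282550 = -282549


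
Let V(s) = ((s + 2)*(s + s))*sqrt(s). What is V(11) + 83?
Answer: 83 + 286*sqrt(11) ≈ 1031.6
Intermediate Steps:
V(s) = 2*s**(3/2)*(2 + s) (V(s) = ((2 + s)*(2*s))*sqrt(s) = (2*s*(2 + s))*sqrt(s) = 2*s**(3/2)*(2 + s))
V(11) + 83 = 2*11**(3/2)*(2 + 11) + 83 = 2*(11*sqrt(11))*13 + 83 = 286*sqrt(11) + 83 = 83 + 286*sqrt(11)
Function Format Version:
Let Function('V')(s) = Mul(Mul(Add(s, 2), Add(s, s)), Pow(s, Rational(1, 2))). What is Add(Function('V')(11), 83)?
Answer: Add(83, Mul(286, Pow(11, Rational(1, 2)))) ≈ 1031.6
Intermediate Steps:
Function('V')(s) = Mul(2, Pow(s, Rational(3, 2)), Add(2, s)) (Function('V')(s) = Mul(Mul(Add(2, s), Mul(2, s)), Pow(s, Rational(1, 2))) = Mul(Mul(2, s, Add(2, s)), Pow(s, Rational(1, 2))) = Mul(2, Pow(s, Rational(3, 2)), Add(2, s)))
Add(Function('V')(11), 83) = Add(Mul(2, Pow(11, Rational(3, 2)), Add(2, 11)), 83) = Add(Mul(2, Mul(11, Pow(11, Rational(1, 2))), 13), 83) = Add(Mul(286, Pow(11, Rational(1, 2))), 83) = Add(83, Mul(286, Pow(11, Rational(1, 2))))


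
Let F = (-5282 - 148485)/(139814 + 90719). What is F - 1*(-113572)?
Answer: 26181940109/230533 ≈ 1.1357e+5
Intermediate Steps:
F = -153767/230533 ≈ -0.66701
F - 1*(-113572) = -153767/230533 - 1*(-113572) = -153767/230533 + 113572 = 26181940109/230533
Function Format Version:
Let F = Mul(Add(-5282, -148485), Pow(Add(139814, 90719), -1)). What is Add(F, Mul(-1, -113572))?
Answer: Rational(26181940109, 230533) ≈ 1.1357e+5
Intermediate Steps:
F = Rational(-153767, 230533) (F = Mul(-153767, Pow(230533, -1)) = Mul(-153767, Rational(1, 230533)) = Rational(-153767, 230533) ≈ -0.66701)
Add(F, Mul(-1, -113572)) = Add(Rational(-153767, 230533), Mul(-1, -113572)) = Add(Rational(-153767, 230533), 113572) = Rational(26181940109, 230533)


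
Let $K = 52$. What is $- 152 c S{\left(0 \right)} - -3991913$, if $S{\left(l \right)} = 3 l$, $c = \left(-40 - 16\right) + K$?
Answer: $3991913$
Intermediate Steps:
$c = -4$ ($c = \left(-40 - 16\right) + 52 = -56 + 52 = -4$)
$- 152 c S{\left(0 \right)} - -3991913 = \left(-152\right) \left(-4\right) 3 \cdot 0 - -3991913 = 608 \cdot 0 + 3991913 = 0 + 3991913 = 3991913$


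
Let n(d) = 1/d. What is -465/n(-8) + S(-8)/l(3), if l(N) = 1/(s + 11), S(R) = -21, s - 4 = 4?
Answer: 3321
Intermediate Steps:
s = 8 (s = 4 + 4 = 8)
n(d) = 1/d
l(N) = 1/19 (l(N) = 1/(8 + 11) = 1/19)
-465/n(-8) + S(-8)/l(3) = -465/(1/(-8)) - 21/1/19 = -465/(-⅛) - 21*19 = -465*(-8) - 399 = 3720 - 399 = 3321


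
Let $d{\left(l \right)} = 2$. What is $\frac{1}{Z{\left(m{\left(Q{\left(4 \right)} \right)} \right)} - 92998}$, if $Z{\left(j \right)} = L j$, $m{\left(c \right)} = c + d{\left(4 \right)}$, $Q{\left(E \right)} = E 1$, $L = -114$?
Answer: $- \frac{1}{93682} \approx -1.0674 \cdot 10^{-5}$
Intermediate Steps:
$Q{\left(E \right)} = E$
$m{\left(c \right)} = 2 + c$ ($m{\left(c \right)} = c + 2 = 2 + c$)
$Z{\left(j \right)} = - 114 j$
$\frac{1}{Z{\left(m{\left(Q{\left(4 \right)} \right)} \right)} - 92998} = \frac{1}{- 114 \left(2 + 4\right) - 92998} = \frac{1}{\left(-114\right) 6 - 92998} = \frac{1}{-684 - 92998} = \frac{1}{-93682} = - \frac{1}{93682}$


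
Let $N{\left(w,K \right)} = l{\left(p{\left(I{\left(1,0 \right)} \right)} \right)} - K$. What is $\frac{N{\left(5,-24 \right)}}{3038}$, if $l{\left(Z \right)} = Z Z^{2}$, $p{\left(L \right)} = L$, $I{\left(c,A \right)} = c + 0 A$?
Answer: $\frac{25}{3038} \approx 0.0082291$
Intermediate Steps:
$I{\left(c,A \right)} = c$ ($I{\left(c,A \right)} = c + 0 = c$)
$l{\left(Z \right)} = Z^{3}$
$N{\left(w,K \right)} = 1 - K$ ($N{\left(w,K \right)} = 1^{3} - K = 1 - K$)
$\frac{N{\left(5,-24 \right)}}{3038} = \frac{1 - -24}{3038} = \left(1 + 24\right) \frac{1}{3038} = 25 \cdot \frac{1}{3038} = \frac{25}{3038}$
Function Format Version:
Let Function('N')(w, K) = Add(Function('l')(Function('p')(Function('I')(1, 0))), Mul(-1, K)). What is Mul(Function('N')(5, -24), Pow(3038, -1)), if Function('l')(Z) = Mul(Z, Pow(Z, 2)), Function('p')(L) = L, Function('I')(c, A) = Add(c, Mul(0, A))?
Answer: Rational(25, 3038) ≈ 0.0082291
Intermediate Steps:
Function('I')(c, A) = c (Function('I')(c, A) = Add(c, 0) = c)
Function('l')(Z) = Pow(Z, 3)
Function('N')(w, K) = Add(1, Mul(-1, K)) (Function('N')(w, K) = Add(Pow(1, 3), Mul(-1, K)) = Add(1, Mul(-1, K)))
Mul(Function('N')(5, -24), Pow(3038, -1)) = Mul(Add(1, Mul(-1, -24)), Pow(3038, -1)) = Mul(Add(1, 24), Rational(1, 3038)) = Mul(25, Rational(1, 3038)) = Rational(25, 3038)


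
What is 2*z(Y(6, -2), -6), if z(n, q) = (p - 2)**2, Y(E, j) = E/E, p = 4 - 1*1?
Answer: 2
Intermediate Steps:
p = 3 (p = 4 - 1 = 3)
Y(E, j) = 1
z(n, q) = 1 (z(n, q) = (3 - 2)**2 = 1**2 = 1)
2*z(Y(6, -2), -6) = 2*1 = 2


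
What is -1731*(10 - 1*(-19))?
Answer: -50199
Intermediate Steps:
-1731*(10 - 1*(-19)) = -1731*(10 + 19) = -1731*29 = -50199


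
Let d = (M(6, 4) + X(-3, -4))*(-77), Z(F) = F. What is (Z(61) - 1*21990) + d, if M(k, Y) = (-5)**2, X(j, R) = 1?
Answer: -23931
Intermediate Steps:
M(k, Y) = 25
d = -2002 (d = (25 + 1)*(-77) = 26*(-77) = -2002)
(Z(61) - 1*21990) + d = (61 - 1*21990) - 2002 = (61 - 21990) - 2002 = -21929 - 2002 = -23931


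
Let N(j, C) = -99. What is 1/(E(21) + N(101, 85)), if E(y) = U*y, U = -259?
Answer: -1/5538 ≈ -0.00018057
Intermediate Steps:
E(y) = -259*y
1/(E(21) + N(101, 85)) = 1/(-259*21 - 99) = 1/(-5439 - 99) = 1/(-5538) = -1/5538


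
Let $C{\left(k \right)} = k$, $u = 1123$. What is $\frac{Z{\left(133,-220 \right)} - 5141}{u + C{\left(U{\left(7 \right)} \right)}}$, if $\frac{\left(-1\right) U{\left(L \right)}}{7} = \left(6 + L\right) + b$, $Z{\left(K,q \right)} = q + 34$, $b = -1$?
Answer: $- \frac{5327}{1039} \approx -5.127$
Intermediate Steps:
$Z{\left(K,q \right)} = 34 + q$
$U{\left(L \right)} = -35 - 7 L$ ($U{\left(L \right)} = - 7 \left(\left(6 + L\right) - 1\right) = - 7 \left(5 + L\right) = -35 - 7 L$)
$\frac{Z{\left(133,-220 \right)} - 5141}{u + C{\left(U{\left(7 \right)} \right)}} = \frac{\left(34 - 220\right) - 5141}{1123 - 84} = \frac{-186 - 5141}{1123 - 84} = - \frac{5327}{1123 - 84} = - \frac{5327}{1039}$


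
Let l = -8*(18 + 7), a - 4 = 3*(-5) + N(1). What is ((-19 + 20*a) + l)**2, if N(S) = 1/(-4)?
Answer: 197136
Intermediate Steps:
N(S) = -1/4
a = -45/4 (a = 4 + (3*(-5) - 1/4) = 4 + (-15 - 1/4) = 4 - 61/4 = -45/4 ≈ -11.250)
l = -200 (l = -8*25 = -200)
((-19 + 20*a) + l)**2 = ((-19 + 20*(-45/4)) - 200)**2 = ((-19 - 225) - 200)**2 = (-244 - 200)**2 = (-444)**2 = 197136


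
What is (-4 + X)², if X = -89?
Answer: 8649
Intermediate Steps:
(-4 + X)² = (-4 - 89)² = (-93)² = 8649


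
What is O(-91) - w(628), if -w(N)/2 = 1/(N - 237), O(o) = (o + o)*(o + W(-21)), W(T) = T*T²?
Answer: 665507026/391 ≈ 1.7021e+6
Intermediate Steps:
W(T) = T³
O(o) = 2*o*(-9261 + o) (O(o) = (o + o)*(o + (-21)³) = (2*o)*(o - 9261) = (2*o)*(-9261 + o) = 2*o*(-9261 + o))
w(N) = -2/(-237 + N) (w(N) = -2/(N - 237) = -2/(-237 + N))
O(-91) - w(628) = 2*(-91)*(-9261 - 91) - (-2)/(-237 + 628) = 2*(-91)*(-9352) - (-2)/391 = 1702064 - (-2)/391 = 1702064 - 1*(-2/391) = 1702064 + 2/391 = 665507026/391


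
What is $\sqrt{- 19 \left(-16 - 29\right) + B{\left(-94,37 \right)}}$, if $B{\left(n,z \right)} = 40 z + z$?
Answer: $2 \sqrt{593} \approx 48.703$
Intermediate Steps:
$B{\left(n,z \right)} = 41 z$
$\sqrt{- 19 \left(-16 - 29\right) + B{\left(-94,37 \right)}} = \sqrt{- 19 \left(-16 - 29\right) + 41 \cdot 37} = \sqrt{\left(-19\right) \left(-45\right) + 1517} = \sqrt{855 + 1517} = \sqrt{2372} = 2 \sqrt{593}$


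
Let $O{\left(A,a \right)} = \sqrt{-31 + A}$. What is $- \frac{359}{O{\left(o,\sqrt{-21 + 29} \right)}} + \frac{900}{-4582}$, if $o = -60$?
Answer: $- \frac{450}{2291} + \frac{359 i \sqrt{91}}{91} \approx -0.19642 + 37.633 i$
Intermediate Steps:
$- \frac{359}{O{\left(o,\sqrt{-21 + 29} \right)}} + \frac{900}{-4582} = - \frac{359}{\sqrt{-31 - 60}} + \frac{900}{-4582} = - \frac{359}{\sqrt{-91}} + 900 \left(- \frac{1}{4582}\right) = - \frac{359}{i \sqrt{91}} - \frac{450}{2291} = - 359 \left(- \frac{i \sqrt{91}}{91}\right) - \frac{450}{2291} = \frac{359 i \sqrt{91}}{91} - \frac{450}{2291} = - \frac{450}{2291} + \frac{359 i \sqrt{91}}{91}$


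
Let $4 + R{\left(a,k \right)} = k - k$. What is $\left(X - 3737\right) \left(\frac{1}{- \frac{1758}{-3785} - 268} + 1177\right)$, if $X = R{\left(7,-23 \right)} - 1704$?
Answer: $- \frac{6489635822505}{1012622} \approx -6.4087 \cdot 10^{6}$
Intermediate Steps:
$R{\left(a,k \right)} = -4$ ($R{\left(a,k \right)} = -4 + \left(k - k\right) = -4 + 0 = -4$)
$X = -1708$ ($X = -4 - 1704 = -1708$)
$\left(X - 3737\right) \left(\frac{1}{- \frac{1758}{-3785} - 268} + 1177\right) = \left(-1708 - 3737\right) \left(\frac{1}{- \frac{1758}{-3785} - 268} + 1177\right) = - 5445 \left(\frac{1}{\left(-1758\right) \left(- \frac{1}{3785}\right) - 268} + 1177\right) = - 5445 \left(\frac{1}{\frac{1758}{3785} - 268} + 1177\right) = - 5445 \left(\frac{1}{- \frac{1012622}{3785}} + 1177\right) = - 5445 \left(- \frac{3785}{1012622} + 1177\right) = \left(-5445\right) \frac{1191852309}{1012622} = - \frac{6489635822505}{1012622}$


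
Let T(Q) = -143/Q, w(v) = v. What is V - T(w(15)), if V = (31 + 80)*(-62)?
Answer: -103087/15 ≈ -6872.5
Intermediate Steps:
V = -6882 (V = 111*(-62) = -6882)
V - T(w(15)) = -6882 - (-143)/15 = -6882 - 1*(-143/15) = -6882 + 143/15 = -103087/15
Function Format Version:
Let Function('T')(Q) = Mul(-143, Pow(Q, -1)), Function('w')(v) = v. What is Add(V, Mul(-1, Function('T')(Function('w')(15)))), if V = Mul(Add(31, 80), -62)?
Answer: Rational(-103087, 15) ≈ -6872.5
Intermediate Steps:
V = -6882 (V = Mul(111, -62) = -6882)
Add(V, Mul(-1, Function('T')(Function('w')(15)))) = Add(-6882, Mul(-1, Mul(-143, Pow(15, -1)))) = Add(-6882, Mul(-1, Mul(-143, Rational(1, 15)))) = Add(-6882, Mul(-1, Rational(-143, 15))) = Add(-6882, Rational(143, 15)) = Rational(-103087, 15)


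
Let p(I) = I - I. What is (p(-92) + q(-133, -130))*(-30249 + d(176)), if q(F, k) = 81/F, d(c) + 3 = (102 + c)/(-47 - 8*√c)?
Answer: 22187422314/1204315 + 720576*√11/1204315 ≈ 18425.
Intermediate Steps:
d(c) = -3 + (102 + c)/(-47 - 8*√c)
p(I) = 0
(p(-92) + q(-133, -130))*(-30249 + d(176)) = (0 + 81/(-133))*(-30249 + (-243 - 1*176 - 96*√11)/(47 + 8*√176)) = (0 + 81*(-1/133))*(-30249 + (-243 - 176 - 96*√11)/(47 + 8*(4*√11))) = (0 - 81/133)*(-30249 + (-243 - 176 - 96*√11)/(47 + 32*√11)) = -81*(-30249 + (-419 - 96*√11)/(47 + 32*√11))/133 = 2450169/133 - 81*(-419 - 96*√11)/(133*(47 + 32*√11))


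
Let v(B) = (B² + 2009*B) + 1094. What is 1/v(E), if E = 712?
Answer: 1/1938446 ≈ 5.1588e-7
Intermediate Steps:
v(B) = 1094 + B² + 2009*B
1/v(E) = 1/(1094 + 712² + 2009*712) = 1/(1094 + 506944 + 1430408) = 1/1938446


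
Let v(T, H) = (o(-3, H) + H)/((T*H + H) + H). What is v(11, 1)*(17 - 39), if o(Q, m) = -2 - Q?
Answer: -44/13 ≈ -3.3846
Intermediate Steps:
v(T, H) = (1 + H)/(2*H + H*T) (v(T, H) = ((-2 - 1*(-3)) + H)/((T*H + H) + H) = ((-2 + 3) + H)/((H*T + H) + H) = (1 + H)/((H + H*T) + H) = (1 + H)/(2*H + H*T))
v(11, 1)*(17 - 39) = ((1 + 1)/(1*(2 + 11)))*(17 - 39) = (1*2/13)*(-22) = (1*(1/13)*2)*(-22) = (2/13)*(-22) = -44/13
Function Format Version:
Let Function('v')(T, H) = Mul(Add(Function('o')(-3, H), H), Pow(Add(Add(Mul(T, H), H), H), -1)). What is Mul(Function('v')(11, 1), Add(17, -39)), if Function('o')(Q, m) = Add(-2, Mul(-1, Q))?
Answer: Rational(-44, 13) ≈ -3.3846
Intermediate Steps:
Function('v')(T, H) = Mul(Pow(Add(Mul(2, H), Mul(H, T)), -1), Add(1, H)) (Function('v')(T, H) = Mul(Add(Add(-2, Mul(-1, -3)), H), Pow(Add(Add(Mul(T, H), H), H), -1)) = Mul(Add(Add(-2, 3), H), Pow(Add(Add(Mul(H, T), H), H), -1)) = Mul(Add(1, H), Pow(Add(Add(H, Mul(H, T)), H), -1)) = Mul(Add(1, H), Pow(Add(Mul(2, H), Mul(H, T)), -1)) = Mul(Pow(Add(Mul(2, H), Mul(H, T)), -1), Add(1, H)))
Mul(Function('v')(11, 1), Add(17, -39)) = Mul(Mul(Pow(1, -1), Pow(Add(2, 11), -1), Add(1, 1)), Add(17, -39)) = Mul(Mul(1, Pow(13, -1), 2), -22) = Mul(Mul(1, Rational(1, 13), 2), -22) = Mul(Rational(2, 13), -22) = Rational(-44, 13)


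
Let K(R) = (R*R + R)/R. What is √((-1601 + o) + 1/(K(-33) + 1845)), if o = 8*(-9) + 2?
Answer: I*√112092314/259 ≈ 40.878*I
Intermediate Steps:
K(R) = (R + R²)/R (K(R) = (R² + R)/R = (R + R²)/R)
o = -70 (o = -72 + 2 = -70)
√((-1601 + o) + 1/(K(-33) + 1845)) = √((-1601 - 70) + 1/((1 - 33) + 1845)) = √(-1671 + 1/(-32 + 1845)) = √(-1671 + 1/1813) = √(-3029522/1813) = I*√112092314/259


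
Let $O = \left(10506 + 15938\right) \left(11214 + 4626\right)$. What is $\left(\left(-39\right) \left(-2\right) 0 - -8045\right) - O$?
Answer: $-418864915$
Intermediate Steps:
$O = 418872960$ ($O = 26444 \cdot 15840 = 418872960$)
$\left(\left(-39\right) \left(-2\right) 0 - -8045\right) - O = \left(\left(-39\right) \left(-2\right) 0 - -8045\right) - 418872960 = \left(78 \cdot 0 + 8045\right) - 418872960 = \left(0 + 8045\right) - 418872960 = 8045 - 418872960 = -418864915$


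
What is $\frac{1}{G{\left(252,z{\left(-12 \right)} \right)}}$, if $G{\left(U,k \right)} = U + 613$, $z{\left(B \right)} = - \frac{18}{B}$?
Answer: $\frac{1}{865} \approx 0.0011561$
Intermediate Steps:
$G{\left(U,k \right)} = 613 + U$
$\frac{1}{G{\left(252,z{\left(-12 \right)} \right)}} = \frac{1}{613 + 252} = \frac{1}{865}$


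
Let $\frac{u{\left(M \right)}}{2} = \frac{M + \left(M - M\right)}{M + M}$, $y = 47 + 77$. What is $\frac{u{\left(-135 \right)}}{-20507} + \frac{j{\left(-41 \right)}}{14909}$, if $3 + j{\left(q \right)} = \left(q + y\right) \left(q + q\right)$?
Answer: $- \frac{139647072}{305738863} \approx -0.45675$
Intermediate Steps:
$y = 124$
$j{\left(q \right)} = -3 + 2 q \left(124 + q\right)$ ($j{\left(q \right)} = -3 + \left(q + 124\right) \left(q + q\right) = -3 + \left(124 + q\right) 2 q = -3 + 2 q \left(124 + q\right)$)
$u{\left(M \right)} = 1$ ($u{\left(M \right)} = 2 \frac{M + \left(M - M\right)}{M + M} = 2 \frac{M + 0}{2 M} = 2 M \frac{1}{2 M} = 2 \cdot \frac{1}{2} = 1$)
$\frac{u{\left(-135 \right)}}{-20507} + \frac{j{\left(-41 \right)}}{14909} = 1 \frac{1}{-20507} + \frac{-3 + 2 \left(-41\right)^{2} + 248 \left(-41\right)}{14909} = 1 \left(- \frac{1}{20507}\right) + \left(-3 + 2 \cdot 1681 - 10168\right) \frac{1}{14909} = - \frac{1}{20507} + \left(-3 + 3362 - 10168\right) \frac{1}{14909} = - \frac{1}{20507} - \frac{6809}{14909} = - \frac{139647072}{305738863}$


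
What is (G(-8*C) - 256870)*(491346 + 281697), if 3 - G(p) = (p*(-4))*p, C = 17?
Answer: -141376422969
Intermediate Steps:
G(p) = 3 + 4*p² (G(p) = 3 - p*(-4)*p = 3 - (-4*p)*p = 3 - (-4)*p² = 3 + 4*p²)
(G(-8*C) - 256870)*(491346 + 281697) = ((3 + 4*(-8*17)²) - 256870)*(491346 + 281697) = ((3 + 4*(-136)²) - 256870)*773043 = ((3 + 4*18496) - 256870)*773043 = ((3 + 73984) - 256870)*773043 = (73987 - 256870)*773043 = -182883*773043 = -141376422969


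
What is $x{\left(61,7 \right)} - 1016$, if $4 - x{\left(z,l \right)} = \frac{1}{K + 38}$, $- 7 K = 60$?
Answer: $- \frac{208479}{206} \approx -1012.0$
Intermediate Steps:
$K = - \frac{60}{7}$ ($K = \left(- \frac{1}{7}\right) 60 = - \frac{60}{7} \approx -8.5714$)
$x{\left(z,l \right)} = \frac{817}{206}$ ($x{\left(z,l \right)} = 4 - \frac{1}{- \frac{60}{7} + 38} = 4 - \frac{1}{\frac{206}{7}} = 4 - \frac{7}{206} = \frac{817}{206}$)
$x{\left(61,7 \right)} - 1016 = \frac{817}{206} - 1016 = - \frac{208479}{206}$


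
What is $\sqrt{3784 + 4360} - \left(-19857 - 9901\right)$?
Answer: $29758 + 4 \sqrt{509} \approx 29848.0$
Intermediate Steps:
$\sqrt{3784 + 4360} - \left(-19857 - 9901\right) = \sqrt{8144} - \left(-19857 - 9901\right) = 4 \sqrt{509} - -29758 = 4 \sqrt{509} + 29758 = 29758 + 4 \sqrt{509}$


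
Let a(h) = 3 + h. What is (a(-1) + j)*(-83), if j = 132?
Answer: -11122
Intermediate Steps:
(a(-1) + j)*(-83) = ((3 - 1) + 132)*(-83) = (2 + 132)*(-83) = 134*(-83) = -11122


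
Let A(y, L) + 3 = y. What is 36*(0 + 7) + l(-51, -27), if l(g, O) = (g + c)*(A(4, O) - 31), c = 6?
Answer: 1602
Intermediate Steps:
A(y, L) = -3 + y
l(g, O) = -180 - 30*g (l(g, O) = (g + 6)*((-3 + 4) - 31) = (6 + g)*(1 - 31) = (6 + g)*(-30) = -180 - 30*g)
36*(0 + 7) + l(-51, -27) = 36*(0 + 7) + (-180 - 30*(-51)) = 36*7 + (-180 + 1530) = 252 + 1350 = 1602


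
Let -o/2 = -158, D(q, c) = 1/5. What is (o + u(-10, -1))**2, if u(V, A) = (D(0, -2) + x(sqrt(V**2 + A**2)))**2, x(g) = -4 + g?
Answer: 119983896/625 - 819736*sqrt(101)/125 ≈ 1.2607e+5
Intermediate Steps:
D(q, c) = 1/5
o = 316 (o = -2*(-158) = 316)
u(V, A) = (-19/5 + sqrt(A**2 + V**2))**2 (u(V, A) = (1/5 + (-4 + sqrt(V**2 + A**2)))**2 = (1/5 + (-4 + sqrt(A**2 + V**2)))**2 = (-19/5 + sqrt(A**2 + V**2))**2)
(o + u(-10, -1))**2 = (316 + (-19 + 5*sqrt((-1)**2 + (-10)**2))**2/25)**2 = (316 + (-19 + 5*sqrt(1 + 100))**2/25)**2 = (316 + (-19 + 5*sqrt(101))**2/25)**2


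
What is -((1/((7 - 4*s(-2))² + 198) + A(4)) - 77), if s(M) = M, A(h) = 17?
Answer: 25379/423 ≈ 59.998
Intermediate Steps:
-((1/((7 - 4*s(-2))² + 198) + A(4)) - 77) = -((1/((7 - 4*(-2))² + 198) + 17) - 77) = -((1/((7 + 8)² + 198) + 17) - 77) = -((1/(15² + 198) + 17) - 77) = -((1/(225 + 198) + 17) - 77) = -((1/423 + 17) - 77) = -(7192/423 - 77) = -1*(-25379/423) = 25379/423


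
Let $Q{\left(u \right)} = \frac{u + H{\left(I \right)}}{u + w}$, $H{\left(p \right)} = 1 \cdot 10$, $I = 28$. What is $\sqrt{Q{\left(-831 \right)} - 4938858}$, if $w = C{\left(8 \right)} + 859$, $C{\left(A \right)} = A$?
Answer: $\frac{i \sqrt{177799709}}{6} \approx 2222.4 i$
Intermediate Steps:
$w = 867$ ($w = 8 + 859 = 867$)
$H{\left(p \right)} = 10$
$Q{\left(u \right)} = \frac{10 + u}{867 + u}$ ($Q{\left(u \right)} = \frac{u + 10}{u + 867} = \frac{10 + u}{867 + u}$)
$\sqrt{Q{\left(-831 \right)} - 4938858} = \sqrt{\frac{10 - 831}{867 - 831} - 4938858} = \sqrt{\frac{1}{36} \left(-821\right) - 4938858} = \sqrt{- \frac{821}{36} - 4938858} = \sqrt{- \frac{177799709}{36}} = \frac{i \sqrt{177799709}}{6}$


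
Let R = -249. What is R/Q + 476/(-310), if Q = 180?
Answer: -5429/1860 ≈ -2.9188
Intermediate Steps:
R/Q + 476/(-310) = -249/180 + 476/(-310) = -249*1/180 + 476*(-1/310) = -83/60 - 238/155 = -5429/1860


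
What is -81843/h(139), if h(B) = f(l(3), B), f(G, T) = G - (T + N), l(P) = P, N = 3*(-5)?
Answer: 81843/121 ≈ 676.39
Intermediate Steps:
N = -15
f(G, T) = 15 + G - T (f(G, T) = G - (T - 15) = G - (-15 + T) = G + (15 - T) = 15 + G - T)
h(B) = 18 - B (h(B) = 15 + 3 - B = 18 - B)
-81843/h(139) = -81843/(18 - 1*139) = -81843/(18 - 139) = -81843/(-121) = -81843*(-1/121) = 81843/121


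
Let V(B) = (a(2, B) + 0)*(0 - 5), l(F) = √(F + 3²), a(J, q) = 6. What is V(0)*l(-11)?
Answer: -30*I*√2 ≈ -42.426*I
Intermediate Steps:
l(F) = √(9 + F) (l(F) = √(F + 9) = √(9 + F))
V(B) = -30 (V(B) = (6 + 0)*(0 - 5) = 6*(-5) = -30)
V(0)*l(-11) = -30*√(9 - 11) = -30*I*√2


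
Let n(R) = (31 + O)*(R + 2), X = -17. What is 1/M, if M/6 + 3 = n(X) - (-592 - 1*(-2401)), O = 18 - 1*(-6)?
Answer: -1/15822 ≈ -6.3203e-5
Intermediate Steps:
O = 24 (O = 18 + 6 = 24)
n(R) = 110 + 55*R (n(R) = (31 + 24)*(R + 2) = 55*(2 + R) = 110 + 55*R)
M = -15822 (M = -18 + 6*((110 + 55*(-17)) - (-592 - 1*(-2401))) = -18 + 6*((110 - 935) - (-592 + 2401)) = -18 + 6*(-825 - 1*1809) = -18 + 6*(-825 - 1809) = -18 + 6*(-2634) = -18 - 15804 = -15822)
1/M = 1/(-15822) = -1/15822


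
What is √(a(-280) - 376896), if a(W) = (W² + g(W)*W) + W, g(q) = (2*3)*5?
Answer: 2*I*√76794 ≈ 554.23*I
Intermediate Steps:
g(q) = 30 (g(q) = 6*5 = 30)
a(W) = W² + 31*W (a(W) = (W² + 30*W) + W = W² + 31*W)
√(a(-280) - 376896) = √(-280*(31 - 280) - 376896) = √(-280*(-249) - 376896) = √(69720 - 376896) = √(-307176) = 2*I*√76794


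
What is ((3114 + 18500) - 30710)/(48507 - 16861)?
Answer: -4548/15823 ≈ -0.28743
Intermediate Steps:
((3114 + 18500) - 30710)/(48507 - 16861) = (21614 - 30710)/31646 = -9096*1/31646 = -4548/15823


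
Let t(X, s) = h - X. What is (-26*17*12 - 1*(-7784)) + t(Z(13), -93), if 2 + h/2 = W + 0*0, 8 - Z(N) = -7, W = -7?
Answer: 2447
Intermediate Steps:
Z(N) = 15 (Z(N) = 8 - 1*(-7) = 8 + 7 = 15)
h = -18 (h = -4 + 2*(-7 + 0*0) = -4 + 2*(-7 + 0) = -4 + 2*(-7) = -4 - 14 = -18)
t(X, s) = -18 - X
(-26*17*12 - 1*(-7784)) + t(Z(13), -93) = (-26*17*12 - 1*(-7784)) + (-18 - 1*15) = (-442*12 + 7784) + (-18 - 15) = (-5304 + 7784) - 33 = 2480 - 33 = 2447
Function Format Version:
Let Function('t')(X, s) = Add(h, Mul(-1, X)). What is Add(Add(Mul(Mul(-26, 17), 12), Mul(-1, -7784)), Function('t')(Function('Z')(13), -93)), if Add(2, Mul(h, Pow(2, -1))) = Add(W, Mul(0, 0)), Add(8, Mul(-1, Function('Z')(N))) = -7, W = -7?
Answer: 2447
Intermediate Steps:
Function('Z')(N) = 15 (Function('Z')(N) = Add(8, Mul(-1, -7)) = Add(8, 7) = 15)
h = -18 (h = Add(-4, Mul(2, Add(-7, Mul(0, 0)))) = Add(-4, Mul(2, Add(-7, 0))) = Add(-4, Mul(2, -7)) = Add(-4, -14) = -18)
Function('t')(X, s) = Add(-18, Mul(-1, X))
Add(Add(Mul(Mul(-26, 17), 12), Mul(-1, -7784)), Function('t')(Function('Z')(13), -93)) = Add(Add(Mul(Mul(-26, 17), 12), Mul(-1, -7784)), Add(-18, Mul(-1, 15))) = Add(Add(Mul(-442, 12), 7784), Add(-18, -15)) = Add(Add(-5304, 7784), -33) = Add(2480, -33) = 2447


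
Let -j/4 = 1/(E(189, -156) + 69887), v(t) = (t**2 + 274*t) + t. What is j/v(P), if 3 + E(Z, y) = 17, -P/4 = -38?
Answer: -1/1134213626 ≈ -8.8167e-10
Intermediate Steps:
P = 152 (P = -4*(-38) = 152)
E(Z, y) = 14 (E(Z, y) = -3 + 17 = 14)
v(t) = t**2 + 275*t
j = -4/69901 (j = -4/(14 + 69887) = -4/69901 ≈ -5.7224e-5)
j/v(P) = -4*1/(152*(275 + 152))/69901 = -4/(69901*(152*427)) = -4/69901/64904 = -4/69901*1/64904 = -1/1134213626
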